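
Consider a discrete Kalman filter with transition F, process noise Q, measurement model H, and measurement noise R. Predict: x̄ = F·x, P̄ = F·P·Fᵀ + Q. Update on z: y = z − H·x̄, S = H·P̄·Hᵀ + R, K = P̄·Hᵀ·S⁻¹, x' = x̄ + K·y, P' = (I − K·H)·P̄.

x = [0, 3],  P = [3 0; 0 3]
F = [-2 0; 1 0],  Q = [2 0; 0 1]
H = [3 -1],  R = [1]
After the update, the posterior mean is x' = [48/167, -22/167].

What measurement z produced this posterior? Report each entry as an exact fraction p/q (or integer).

x̄ = F·x = [0, 0]
P̄ = F·P·Fᵀ + Q = [14 -6; -6 4]
S = H·P̄·Hᵀ + R = [167]
K = P̄·Hᵀ·S⁻¹ = [48/167; -22/167]
x' − x̄ = [48/167, -22/167] = K·y
y = (KᵀK)⁻¹·Kᵀ·(x' − x̄) = [1]
z = y + H·x̄ = [1] + [0] = [1]

z = [1]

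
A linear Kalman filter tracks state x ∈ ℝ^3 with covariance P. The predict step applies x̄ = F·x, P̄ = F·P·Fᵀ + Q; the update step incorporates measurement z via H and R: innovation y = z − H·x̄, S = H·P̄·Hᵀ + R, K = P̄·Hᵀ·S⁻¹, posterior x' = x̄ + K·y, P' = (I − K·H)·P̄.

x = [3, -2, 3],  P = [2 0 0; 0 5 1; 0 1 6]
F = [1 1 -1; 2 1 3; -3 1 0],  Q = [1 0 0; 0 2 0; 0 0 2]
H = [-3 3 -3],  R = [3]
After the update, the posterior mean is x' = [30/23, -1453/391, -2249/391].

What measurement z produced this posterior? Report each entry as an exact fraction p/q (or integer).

x̄ = F·x = [-2, 13, -11]
P̄ = F·P·Fᵀ + Q = [12 -7 -2; -7 75 -4; -2 -4 25]
S = H·P̄·Hᵀ + R = [1173]
K = P̄·Hᵀ·S⁻¹ = [-1/23; 86/391; -27/391]
x' − x̄ = [76/23, -6536/391, 2052/391] = K·y
y = (KᵀK)⁻¹·Kᵀ·(x' − x̄) = [-76]
z = y + H·x̄ = [-76] + [78] = [2]

z = [2]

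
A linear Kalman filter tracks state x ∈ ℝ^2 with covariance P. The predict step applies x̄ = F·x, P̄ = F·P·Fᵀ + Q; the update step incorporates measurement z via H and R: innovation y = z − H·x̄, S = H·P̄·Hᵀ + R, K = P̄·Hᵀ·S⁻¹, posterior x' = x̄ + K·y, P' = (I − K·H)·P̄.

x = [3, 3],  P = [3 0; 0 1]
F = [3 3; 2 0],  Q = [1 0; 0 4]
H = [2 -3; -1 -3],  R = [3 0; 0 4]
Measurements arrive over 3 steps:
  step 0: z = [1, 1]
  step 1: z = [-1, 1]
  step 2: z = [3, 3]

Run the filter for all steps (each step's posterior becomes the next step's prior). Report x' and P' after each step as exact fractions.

step 0: x' = [9833/22891, -6648/22891], P' = [17328/22891 4236/22891; 4236/22891 5284/22891]
step 1: x' = [-77875031/125328409, -10011710/125328409], P' = [91559352/125328409 22487748/125328409; 22487748/125328409 28448356/125328409]
step 2: x' = [-18390225267/133284939671, -671749386046/666424698355], P' = [97228893480/133284939671 23871913500/133284939671; 23871913500/133284939671 151198302508/666424698355]

step 0: x̄ = F·x = [18, 6]
step 0: P̄ = F·P·Fᵀ + Q = [37 18; 18 16]
step 0: y = z − H·x̄ = [-17, 37]
step 0: S = H·P̄·Hᵀ + R = [79 16; 16 293]
step 0: K = P̄·Hᵀ·S⁻¹ = [7316/22891 -7509/22891; -2460/22891 -5022/22891]
step 0: x' = x̄ + K·y = [9833/22891, -6648/22891]
step 0: P' = (I − K·H)·P̄ = [17328/22891 4236/22891; 4236/22891 5284/22891]
step 1: x̄ = F·x = [9555/22891, 19666/22891]
step 1: P̄ = F·P·Fᵀ + Q = [302647/22891 129384/22891; 129384/22891 160876/22891]
step 1: y = z − H·x̄ = [16997/22891, 91444/22891]
step 1: S = H·P̄·Hᵀ + R = [1174537/22891 454438/22891; 454438/22891 2618399/22891]
step 1: K = P̄·Hᵀ·S⁻¹ = [38551820/125328409 -39755649/125328409; -13456524/125328409 -26958204/125328409]
step 1: x' = x̄ + K·y = [-77875031/125328409, -10011710/125328409]
step 1: P' = (I − K·H)·P̄ = [91559352/125328409 22487748/125328409; 22487748/125328409 28448356/125328409]
step 2: x̄ = F·x = [-263660223/125328409, -155750062/125328409]
step 2: P̄ = F·P·Fᵀ + Q = [1610177245/125328409 684282600/125328409; 684282600/125328409 867551044/125328409]
step 2: y = z − H·x̄ = [436055487/125328409, -354925182/125328409]
step 2: S = H·P̄·Hᵀ + R = [6413262403/125328409 2534757106/125328409; 2534757106/125328409 14025145877/125328409]
step 2: K = P̄·Hᵀ·S⁻¹ = [40947348820/133284939671 -42211158495/133284939671; -71625257508/666424698355 -143238618756/666424698355]
step 2: x' = x̄ + K·y = [-18390225267/133284939671, -671749386046/666424698355]
step 2: P' = (I − K·H)·P̄ = [97228893480/133284939671 23871913500/133284939671; 23871913500/133284939671 151198302508/666424698355]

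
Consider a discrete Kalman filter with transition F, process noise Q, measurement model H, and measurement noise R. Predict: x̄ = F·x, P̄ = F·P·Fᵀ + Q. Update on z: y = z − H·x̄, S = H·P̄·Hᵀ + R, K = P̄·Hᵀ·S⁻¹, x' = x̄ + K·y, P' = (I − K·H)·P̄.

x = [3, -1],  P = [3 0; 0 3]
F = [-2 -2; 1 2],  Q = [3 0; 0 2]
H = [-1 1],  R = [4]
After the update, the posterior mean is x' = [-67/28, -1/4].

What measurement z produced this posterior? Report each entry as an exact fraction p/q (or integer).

x̄ = F·x = [-4, 1]
P̄ = F·P·Fᵀ + Q = [27 -18; -18 17]
S = H·P̄·Hᵀ + R = [84]
K = P̄·Hᵀ·S⁻¹ = [-15/28; 5/12]
x' − x̄ = [45/28, -5/4] = K·y
y = (KᵀK)⁻¹·Kᵀ·(x' − x̄) = [-3]
z = y + H·x̄ = [-3] + [5] = [2]

z = [2]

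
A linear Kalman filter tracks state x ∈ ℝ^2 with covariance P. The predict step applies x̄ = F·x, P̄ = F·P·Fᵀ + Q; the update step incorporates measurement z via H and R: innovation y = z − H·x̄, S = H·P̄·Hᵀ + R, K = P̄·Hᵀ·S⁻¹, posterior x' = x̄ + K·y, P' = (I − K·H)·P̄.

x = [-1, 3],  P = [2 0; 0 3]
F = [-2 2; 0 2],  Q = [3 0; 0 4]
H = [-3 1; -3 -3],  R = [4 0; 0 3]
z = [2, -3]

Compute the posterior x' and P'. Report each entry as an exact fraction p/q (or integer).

x̄ = F·x = [8, 6]
P̄ = F·P·Fᵀ + Q = [23 12; 12 16]
y = z − H·x̄ = [20, 39]
S = H·P̄·Hᵀ + R = [155 231; 231 570]
K = P̄·Hᵀ·S⁻¹ = [-2745/11663 -1036/11663; 2668/11663 -2800/11663]
x' = x̄ + K·y = [-2000/11663, 14138/11663]
P' = (I − K·H)·P̄ = [3004/11663 -1968/11663; -1968/11663 4768/11663]

x' = [-2000/11663, 14138/11663]
P' = [3004/11663 -1968/11663; -1968/11663 4768/11663]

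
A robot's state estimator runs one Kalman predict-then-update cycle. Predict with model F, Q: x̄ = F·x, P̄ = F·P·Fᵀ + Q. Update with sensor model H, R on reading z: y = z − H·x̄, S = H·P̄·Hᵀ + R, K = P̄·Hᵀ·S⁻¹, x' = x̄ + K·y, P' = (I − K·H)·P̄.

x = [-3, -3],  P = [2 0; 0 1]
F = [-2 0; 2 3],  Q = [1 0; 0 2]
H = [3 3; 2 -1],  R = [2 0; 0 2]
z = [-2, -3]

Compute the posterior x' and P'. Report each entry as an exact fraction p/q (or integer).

x̄ = F·x = [6, -15]
P̄ = F·P·Fᵀ + Q = [9 -8; -8 19]
y = z − H·x̄ = [25, -30]
S = H·P̄·Hᵀ + R = [110 -27; -27 89]
K = P̄·Hᵀ·S⁻¹ = [57/533 173/533; 1992/9061 -2959/9061]
x' = x̄ + K·y = [-567/533, 2655/9061]
P' = (I − K·H)·P̄ = [128/533 -90/533; -90/533 2858/9061]

x' = [-567/533, 2655/9061]
P' = [128/533 -90/533; -90/533 2858/9061]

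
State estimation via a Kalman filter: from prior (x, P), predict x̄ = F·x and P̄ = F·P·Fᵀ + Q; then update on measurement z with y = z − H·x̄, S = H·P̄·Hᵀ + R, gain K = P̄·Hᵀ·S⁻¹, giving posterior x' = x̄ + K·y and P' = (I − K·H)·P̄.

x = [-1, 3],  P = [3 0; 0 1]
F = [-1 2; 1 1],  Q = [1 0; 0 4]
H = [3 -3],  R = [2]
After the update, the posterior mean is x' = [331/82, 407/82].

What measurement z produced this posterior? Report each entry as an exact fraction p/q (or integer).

x̄ = F·x = [7, 2]
P̄ = F·P·Fᵀ + Q = [8 -1; -1 8]
S = H·P̄·Hᵀ + R = [164]
K = P̄·Hᵀ·S⁻¹ = [27/164; -27/164]
x' − x̄ = [-243/82, 243/82] = K·y
y = (KᵀK)⁻¹·Kᵀ·(x' − x̄) = [-18]
z = y + H·x̄ = [-18] + [15] = [-3]

z = [-3]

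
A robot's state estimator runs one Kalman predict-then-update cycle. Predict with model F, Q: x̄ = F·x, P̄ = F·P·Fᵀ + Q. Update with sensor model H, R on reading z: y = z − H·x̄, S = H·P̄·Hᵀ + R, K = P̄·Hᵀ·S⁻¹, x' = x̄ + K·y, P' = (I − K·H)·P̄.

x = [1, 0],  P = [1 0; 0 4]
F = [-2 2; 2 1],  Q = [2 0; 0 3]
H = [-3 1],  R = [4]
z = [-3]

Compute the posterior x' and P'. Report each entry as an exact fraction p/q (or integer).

x' = [304/189, 389/189]
P' = [314/189 694/189; 694/189 2078/189]

x̄ = F·x = [-2, 2]
P̄ = F·P·Fᵀ + Q = [22 4; 4 11]
y = z − H·x̄ = [-11]
S = H·P̄·Hᵀ + R = [189]
K = P̄·Hᵀ·S⁻¹ = [-62/189; -1/189]
x' = x̄ + K·y = [304/189, 389/189]
P' = (I − K·H)·P̄ = [314/189 694/189; 694/189 2078/189]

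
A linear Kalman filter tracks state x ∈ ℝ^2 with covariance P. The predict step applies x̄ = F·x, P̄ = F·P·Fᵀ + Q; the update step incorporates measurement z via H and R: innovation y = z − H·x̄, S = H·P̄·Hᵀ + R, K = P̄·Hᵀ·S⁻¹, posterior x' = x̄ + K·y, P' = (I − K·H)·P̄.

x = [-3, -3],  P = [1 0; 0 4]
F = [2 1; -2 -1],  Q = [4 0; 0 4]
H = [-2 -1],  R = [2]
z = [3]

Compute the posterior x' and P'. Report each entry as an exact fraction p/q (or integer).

x' = [-29/5, 41/5]
P' = [52/15 -88/15; -88/15 172/15]

x̄ = F·x = [-9, 9]
P̄ = F·P·Fᵀ + Q = [12 -8; -8 12]
y = z − H·x̄ = [-6]
S = H·P̄·Hᵀ + R = [30]
K = P̄·Hᵀ·S⁻¹ = [-8/15; 2/15]
x' = x̄ + K·y = [-29/5, 41/5]
P' = (I − K·H)·P̄ = [52/15 -88/15; -88/15 172/15]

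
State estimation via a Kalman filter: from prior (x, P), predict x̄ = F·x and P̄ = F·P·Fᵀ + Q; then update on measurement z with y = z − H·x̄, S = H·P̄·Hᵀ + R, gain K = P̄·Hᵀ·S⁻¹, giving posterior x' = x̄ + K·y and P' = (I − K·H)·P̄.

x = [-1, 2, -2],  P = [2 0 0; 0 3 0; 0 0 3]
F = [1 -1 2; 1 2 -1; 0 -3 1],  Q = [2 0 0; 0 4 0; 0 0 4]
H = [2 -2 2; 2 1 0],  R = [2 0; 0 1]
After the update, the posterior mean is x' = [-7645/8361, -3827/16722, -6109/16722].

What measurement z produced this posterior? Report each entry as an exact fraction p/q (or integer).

x̄ = F·x = [-7, 5, -8]
P̄ = F·P·Fᵀ + Q = [19 -10 15; -10 21 -21; 15 -21 34]
S = H·P̄·Hᵀ + R = [666 72; 72 58]
K = P̄·Hᵀ·S⁻¹ = [772/8361 342/929; -1526/8361 453/1858; 1868/8361 -227/1858]
x' − x̄ = [50882/8361, -87437/16722, 127667/16722] = K·y
y = (KᵀK)⁻¹·Kᵀ·(x' − x̄) = [38, 7]
z = y + H·x̄ = [38, 7] + [-40, -9] = [-2, -2]

z = [-2, -2]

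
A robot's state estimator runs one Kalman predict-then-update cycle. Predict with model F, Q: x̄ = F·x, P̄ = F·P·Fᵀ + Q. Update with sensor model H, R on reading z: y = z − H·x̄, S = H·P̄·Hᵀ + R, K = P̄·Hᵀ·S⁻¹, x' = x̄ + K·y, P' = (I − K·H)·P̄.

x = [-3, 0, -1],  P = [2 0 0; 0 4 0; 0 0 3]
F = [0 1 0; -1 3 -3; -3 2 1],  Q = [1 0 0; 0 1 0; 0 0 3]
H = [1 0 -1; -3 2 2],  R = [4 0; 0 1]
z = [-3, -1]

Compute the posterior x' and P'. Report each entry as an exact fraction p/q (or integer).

x̄ = F·x = [0, 6, 8]
P̄ = F·P·Fᵀ + Q = [5 12 8; 12 66 21; 8 21 40]
y = z − H·x̄ = [5, -29]
S = H·P̄·Hᵀ + R = [33 -73; -73 398]
K = P̄·Hᵀ·S⁻¹ = [631/7805 606/7805; 6492/7805 3897/7805; -5582/7805 898/7805]
x' = x̄ + K·y = [-14419/7805, -33723/7805, 8488/7805]
P' = (I − K·H)·P̄ = [25768/7805 15711/7805 23244/7805; 15711/7805 35772/7805 -10257/7805; 23244/7805 -10257/7805 45572/7805]

x' = [-14419/7805, -33723/7805, 8488/7805]
P' = [25768/7805 15711/7805 23244/7805; 15711/7805 35772/7805 -10257/7805; 23244/7805 -10257/7805 45572/7805]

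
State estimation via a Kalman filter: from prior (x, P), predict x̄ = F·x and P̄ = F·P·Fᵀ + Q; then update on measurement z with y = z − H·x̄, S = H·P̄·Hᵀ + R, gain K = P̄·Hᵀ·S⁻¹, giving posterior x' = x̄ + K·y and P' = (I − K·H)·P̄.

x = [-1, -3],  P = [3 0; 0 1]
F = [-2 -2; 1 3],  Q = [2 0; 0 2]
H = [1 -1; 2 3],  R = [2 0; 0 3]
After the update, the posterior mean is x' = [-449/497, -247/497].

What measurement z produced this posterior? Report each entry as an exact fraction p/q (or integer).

x̄ = F·x = [8, -10]
P̄ = F·P·Fᵀ + Q = [18 -12; -12 14]
S = H·P̄·Hᵀ + R = [58 -18; -18 57]
K = P̄·Hᵀ·S⁻¹ = [285/497 90/497; -193/497 96/497]
x' − x̄ = [-4425/497, 4723/497] = K·y
y = (KᵀK)⁻¹·Kᵀ·(x' − x̄) = [-19, 11]
z = y + H·x̄ = [-19, 11] + [18, -14] = [-1, -3]

z = [-1, -3]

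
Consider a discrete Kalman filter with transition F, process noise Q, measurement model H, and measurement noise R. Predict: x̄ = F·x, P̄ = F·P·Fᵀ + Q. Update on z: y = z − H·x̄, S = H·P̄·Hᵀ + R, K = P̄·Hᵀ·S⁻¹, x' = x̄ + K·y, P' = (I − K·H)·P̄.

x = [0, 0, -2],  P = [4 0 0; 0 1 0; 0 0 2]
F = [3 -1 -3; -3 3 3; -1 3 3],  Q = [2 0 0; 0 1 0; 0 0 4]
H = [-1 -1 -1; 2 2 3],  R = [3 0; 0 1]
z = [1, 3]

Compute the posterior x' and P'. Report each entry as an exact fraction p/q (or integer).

x̄ = F·x = [6, -6, -6]
P̄ = F·P·Fᵀ + Q = [57 -57 -33; -57 64 39; -33 39 35]
y = z − H·x̄ = [-5, 21]
S = H·P̄·Hᵀ + R = [57 -149; -149 416]
K = P̄·Hᵀ·S⁻¹ = [-1023/1511 -726/1511; 383/1511 613/1511; 377/1511 560/1511]
x' = x̄ + K·y = [-1065/1511, 1892/1511, 809/1511]
P' = (I − K·H)·P̄ = [48012/1511 -38079/1511 -6864/1511; -38079/1511 34019/1511 2911/1511; -6864/1511 2911/1511 2822/1511]

x' = [-1065/1511, 1892/1511, 809/1511]
P' = [48012/1511 -38079/1511 -6864/1511; -38079/1511 34019/1511 2911/1511; -6864/1511 2911/1511 2822/1511]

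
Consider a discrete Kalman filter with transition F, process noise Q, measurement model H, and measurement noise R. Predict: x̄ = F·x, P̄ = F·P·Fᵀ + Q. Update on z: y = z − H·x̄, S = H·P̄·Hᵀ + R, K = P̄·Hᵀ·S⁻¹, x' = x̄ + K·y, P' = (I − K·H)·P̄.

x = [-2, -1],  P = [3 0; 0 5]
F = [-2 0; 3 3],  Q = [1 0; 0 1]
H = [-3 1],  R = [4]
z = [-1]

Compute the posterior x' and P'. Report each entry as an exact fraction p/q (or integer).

x̄ = F·x = [4, -9]
P̄ = F·P·Fᵀ + Q = [13 -18; -18 73]
y = z − H·x̄ = [20]
S = H·P̄·Hᵀ + R = [302]
K = P̄·Hᵀ·S⁻¹ = [-57/302; 127/302]
x' = x̄ + K·y = [34/151, -89/151]
P' = (I − K·H)·P̄ = [677/302 1803/302; 1803/302 5917/302]

x' = [34/151, -89/151]
P' = [677/302 1803/302; 1803/302 5917/302]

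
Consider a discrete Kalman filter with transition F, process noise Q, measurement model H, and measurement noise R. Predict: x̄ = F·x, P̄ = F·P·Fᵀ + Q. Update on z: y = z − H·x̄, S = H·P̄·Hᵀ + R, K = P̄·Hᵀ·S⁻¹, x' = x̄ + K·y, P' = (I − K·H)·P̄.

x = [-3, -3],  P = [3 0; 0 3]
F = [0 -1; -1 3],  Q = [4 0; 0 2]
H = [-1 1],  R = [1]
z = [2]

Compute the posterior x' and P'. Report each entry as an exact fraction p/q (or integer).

x̄ = F·x = [3, -6]
P̄ = F·P·Fᵀ + Q = [7 -9; -9 32]
y = z − H·x̄ = [11]
S = H·P̄·Hᵀ + R = [58]
K = P̄·Hᵀ·S⁻¹ = [-8/29; 41/58]
x' = x̄ + K·y = [-1/29, 103/58]
P' = (I − K·H)·P̄ = [75/29 67/29; 67/29 175/58]

x' = [-1/29, 103/58]
P' = [75/29 67/29; 67/29 175/58]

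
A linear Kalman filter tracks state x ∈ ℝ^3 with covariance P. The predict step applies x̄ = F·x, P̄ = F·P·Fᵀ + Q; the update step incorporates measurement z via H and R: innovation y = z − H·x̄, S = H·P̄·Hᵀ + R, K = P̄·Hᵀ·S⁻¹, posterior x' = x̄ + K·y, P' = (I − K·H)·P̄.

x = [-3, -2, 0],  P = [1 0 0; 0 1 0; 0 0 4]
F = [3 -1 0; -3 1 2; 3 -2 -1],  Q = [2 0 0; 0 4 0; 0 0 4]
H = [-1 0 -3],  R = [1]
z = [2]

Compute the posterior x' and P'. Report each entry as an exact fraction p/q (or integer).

x' = [-244/67, 2, 35/67]
P' = [1191/268 5/4 -191/134; 5/4 53/4 -1/2; -191/134 -1/2 38/67]

x̄ = F·x = [-7, 7, -5]
P̄ = F·P·Fᵀ + Q = [12 -10 11; -10 30 -19; 11 -19 21]
y = z − H·x̄ = [-20]
S = H·P̄·Hᵀ + R = [268]
K = P̄·Hᵀ·S⁻¹ = [-45/268; 1/4; -37/134]
x' = x̄ + K·y = [-244/67, 2, 35/67]
P' = (I − K·H)·P̄ = [1191/268 5/4 -191/134; 5/4 53/4 -1/2; -191/134 -1/2 38/67]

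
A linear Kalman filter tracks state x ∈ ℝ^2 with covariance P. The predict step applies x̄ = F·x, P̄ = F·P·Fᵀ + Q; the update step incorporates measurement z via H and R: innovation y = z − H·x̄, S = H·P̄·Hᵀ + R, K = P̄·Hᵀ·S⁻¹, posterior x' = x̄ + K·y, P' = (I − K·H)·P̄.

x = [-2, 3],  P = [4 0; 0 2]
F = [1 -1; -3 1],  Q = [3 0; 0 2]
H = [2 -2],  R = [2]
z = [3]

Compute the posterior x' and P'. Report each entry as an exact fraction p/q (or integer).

x' = [-2/5, -9/5]
P' = [337/155 314/155; 314/155 368/155]

x̄ = F·x = [-5, 9]
P̄ = F·P·Fᵀ + Q = [9 -14; -14 40]
y = z − H·x̄ = [31]
S = H·P̄·Hᵀ + R = [310]
K = P̄·Hᵀ·S⁻¹ = [23/155; -54/155]
x' = x̄ + K·y = [-2/5, -9/5]
P' = (I − K·H)·P̄ = [337/155 314/155; 314/155 368/155]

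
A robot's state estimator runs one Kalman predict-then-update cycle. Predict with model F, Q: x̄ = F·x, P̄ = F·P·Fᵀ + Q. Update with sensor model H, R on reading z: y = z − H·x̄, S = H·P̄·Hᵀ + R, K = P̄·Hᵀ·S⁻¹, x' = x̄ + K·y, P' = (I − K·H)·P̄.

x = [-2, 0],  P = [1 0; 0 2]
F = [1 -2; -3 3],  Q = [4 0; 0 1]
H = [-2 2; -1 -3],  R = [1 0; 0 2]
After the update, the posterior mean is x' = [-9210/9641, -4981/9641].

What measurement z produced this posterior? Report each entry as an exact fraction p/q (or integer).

z = [1, 3]

x̄ = F·x = [-2, 6]
P̄ = F·P·Fᵀ + Q = [13 -15; -15 28]
S = H·P̄·Hᵀ + R = [285 -202; -202 177]
K = P̄·Hᵀ·S⁻¹ = [-3448/9641 -2192/9641; 1284/9641 -2293/9641]
x' − x̄ = [10072/9641, -62827/9641] = K·y
y = (KᵀK)⁻¹·Kᵀ·(x' − x̄) = [-15, 19]
z = y + H·x̄ = [-15, 19] + [16, -16] = [1, 3]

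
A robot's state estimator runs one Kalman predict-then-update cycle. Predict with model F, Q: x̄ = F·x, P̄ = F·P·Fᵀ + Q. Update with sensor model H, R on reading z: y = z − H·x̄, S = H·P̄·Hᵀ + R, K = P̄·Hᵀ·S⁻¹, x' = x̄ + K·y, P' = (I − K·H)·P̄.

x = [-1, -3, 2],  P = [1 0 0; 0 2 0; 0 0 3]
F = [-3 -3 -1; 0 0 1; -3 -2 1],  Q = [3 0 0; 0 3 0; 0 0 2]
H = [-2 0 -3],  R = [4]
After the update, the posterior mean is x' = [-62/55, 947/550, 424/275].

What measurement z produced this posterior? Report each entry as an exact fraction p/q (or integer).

z = [-2]

x̄ = F·x = [10, 2, 11]
P̄ = F·P·Fᵀ + Q = [33 -3 18; -3 6 3; 18 3 22]
S = H·P̄·Hᵀ + R = [550]
K = P̄·Hᵀ·S⁻¹ = [-12/55; -3/550; -51/275]
x' − x̄ = [-612/55, -153/550, -2601/275] = K·y
y = (KᵀK)⁻¹·Kᵀ·(x' − x̄) = [51]
z = y + H·x̄ = [51] + [-53] = [-2]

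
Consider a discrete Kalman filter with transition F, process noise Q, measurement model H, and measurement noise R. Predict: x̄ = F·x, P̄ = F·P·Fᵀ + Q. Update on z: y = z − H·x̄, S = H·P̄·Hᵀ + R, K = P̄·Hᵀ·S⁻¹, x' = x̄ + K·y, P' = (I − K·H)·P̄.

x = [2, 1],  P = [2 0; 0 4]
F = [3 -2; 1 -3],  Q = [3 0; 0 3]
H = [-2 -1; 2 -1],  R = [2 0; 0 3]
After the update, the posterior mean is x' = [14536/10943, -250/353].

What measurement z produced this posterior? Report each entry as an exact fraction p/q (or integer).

x̄ = F·x = [4, -1]
P̄ = F·P·Fᵀ + Q = [37 30; 30 41]
S = H·P̄·Hᵀ + R = [311 -107; -107 72]
K = P̄·Hᵀ·S⁻¹ = [-2780/10943 2556/10943; -169/353 -158/353]
x' − x̄ = [-29236/10943, 103/353] = K·y
y = (KᵀK)⁻¹·Kᵀ·(x' − x̄) = [5, -6]
z = y + H·x̄ = [5, -6] + [-7, 9] = [-2, 3]

z = [-2, 3]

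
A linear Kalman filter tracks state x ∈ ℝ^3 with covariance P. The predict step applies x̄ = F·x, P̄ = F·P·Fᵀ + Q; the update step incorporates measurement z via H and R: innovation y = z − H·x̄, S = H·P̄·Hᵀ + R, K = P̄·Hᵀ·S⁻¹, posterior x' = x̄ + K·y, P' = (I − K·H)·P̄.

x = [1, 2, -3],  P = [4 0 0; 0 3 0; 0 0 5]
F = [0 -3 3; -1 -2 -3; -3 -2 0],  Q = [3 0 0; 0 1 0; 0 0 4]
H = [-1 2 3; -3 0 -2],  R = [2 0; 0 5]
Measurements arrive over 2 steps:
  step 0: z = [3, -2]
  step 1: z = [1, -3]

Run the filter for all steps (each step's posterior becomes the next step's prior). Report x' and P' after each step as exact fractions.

step 0: x' = [61578/390605, 254203/390605, 730229/1171815], P' = [760758/390605 1685238/390605 -896832/390605; 1685238/390605 4803653/390605 -2584902/390605; -896832/390605 -2584902/390605 4394384/1171815]
step 1: x' = [1417230153/17540981441, -182714952109/105245888646, 152710650817/105245888646], P' = [11327028612/17540981441 11140926388/17540981441 -5165164738/17540981441; 11140926388/17540981441 98797587700/52622944323 -50360464951/52622944323; -5165164738/17540981441 -50360464951/52622944323 35464106521/52622944323]

step 0: x̄ = F·x = [-15, 4, -7]
step 0: P̄ = F·P·Fᵀ + Q = [75 -27 18; -27 62 24; 18 24 52]
step 0: y = z − H·x̄ = [1, -61]
step 0: S = H·P̄·Hᵀ + R = [1081 -147; -147 1104]
step 0: K = P̄·Hᵀ·S⁻¹ = [-40389/390605 -97722/390605; 83681/390605 22818/390605; 60706/390605 -143456/1171815]
step 0: x' = x̄ + K·y = [61578/390605, 254203/390605, 730229/1171815]
step 0: P' = (I − K·H)·P̄ = [760758/390605 1685238/390605 -896832/390605; 1685238/390605 4803653/390605 -2584902/390605; -896832/390605 -2584902/390605 4394384/1171815]
step 1: x̄ = F·x = [-6476/78121, -1300213/390605, -138628/78121]
step 1: P̄ = F·P·Fᵀ + Q = [20823216/78121 3126054/78121 13513992/78121; 3126054/78121 3890263/390605 2279578/78121; 13513992/78121 2279578/78121 9569342/78121]
step 1: y = z − H·x̄ = [5038071/390605, -531047/78121]
step 1: S = H·P̄·Hᵀ + R = [219912572/390605 -117418984/78121; -117418984/78121 388244821/78121]
step 1: K = P̄·Hᵀ·S⁻¹ = [-2270335025/17540981441 -4730151272/17540981441; 13091001383/105245888646 90518482/52622944323; 21166883875/105245888646 -4888346080/52622944323]
step 1: x' = x̄ + K·y = [1417230153/17540981441, -182714952109/105245888646, 152710650817/105245888646]
step 1: P' = (I − K·H)·P̄ = [11327028612/17540981441 11140926388/17540981441 -5165164738/17540981441; 11140926388/17540981441 98797587700/52622944323 -50360464951/52622944323; -5165164738/17540981441 -50360464951/52622944323 35464106521/52622944323]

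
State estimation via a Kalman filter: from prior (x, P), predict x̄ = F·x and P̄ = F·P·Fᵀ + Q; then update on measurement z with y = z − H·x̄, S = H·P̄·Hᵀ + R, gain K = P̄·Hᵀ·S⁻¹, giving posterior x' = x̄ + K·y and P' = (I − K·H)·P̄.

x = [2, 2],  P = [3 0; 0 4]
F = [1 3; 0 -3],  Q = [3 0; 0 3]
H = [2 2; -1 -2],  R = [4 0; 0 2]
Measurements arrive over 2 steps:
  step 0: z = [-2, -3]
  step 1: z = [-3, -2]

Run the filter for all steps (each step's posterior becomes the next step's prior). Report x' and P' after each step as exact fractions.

step 0: x̄ = F·x = [8, -6]
step 0: P̄ = F·P·Fᵀ + Q = [42 -36; -36 39]
step 0: y = z − H·x̄ = [-6, -7]
step 0: S = H·P̄·Hᵀ + R = [40 -24; -24 56]
step 0: K = P̄·Hᵀ·S⁻¹ = [87/104 93/104; -21/52 -12/13]
step 0: x' = x̄ + K·y = [-341/104, 75/26]
step 0: P' = (I − K·H)·P̄ = [267/52 -45/13; -45/13 69/26]
step 1: x̄ = F·x = [43/8, -225/26]
step 1: P̄ = F·P·Fᵀ + Q = [45/4 -27/2; -27/2 699/26]
step 1: y = z − H·x̄ = [185/52, -1449/104]
step 1: S = H·P̄·Hᵀ + R = [631/13 -1275/26; -1275/26 3473/52]
step 1: K = P̄·Hᵀ·S⁻¹ = [12267/21763 14139/21763; -9717/43526 -16689/21763]
step 1: x' = x̄ + K·y = [-36376/21763, 26904/21763]
step 1: P' = (I − K·H)·P̄ = [77346/21763 -52812/21763; -52812/21763 43095/21763]

step 0: x' = [-341/104, 75/26], P' = [267/52 -45/13; -45/13 69/26]
step 1: x' = [-36376/21763, 26904/21763], P' = [77346/21763 -52812/21763; -52812/21763 43095/21763]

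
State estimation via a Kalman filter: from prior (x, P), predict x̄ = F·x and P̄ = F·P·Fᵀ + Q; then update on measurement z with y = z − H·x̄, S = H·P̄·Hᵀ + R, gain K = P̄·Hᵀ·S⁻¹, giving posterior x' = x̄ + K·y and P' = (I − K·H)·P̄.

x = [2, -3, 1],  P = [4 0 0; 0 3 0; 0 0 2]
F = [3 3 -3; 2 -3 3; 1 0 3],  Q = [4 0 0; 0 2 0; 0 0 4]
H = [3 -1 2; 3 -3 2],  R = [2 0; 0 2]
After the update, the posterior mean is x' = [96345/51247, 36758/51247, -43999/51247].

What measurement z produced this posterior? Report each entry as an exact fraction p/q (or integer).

z = [3, 2]

x̄ = F·x = [-6, 16, 5]
P̄ = F·P·Fᵀ + Q = [85 -21 -6; -21 63 26; -6 26 26]
S = H·P̄·Hᵀ + R = [884 1030; 1030 1432]
K = P̄·Hᵀ·S⁻¹ = [15717/51247 -354/51247; 25008/51247 -25145/51247; 14194/51247 -11784/51247]
x' − x̄ = [403827/51247, -783194/51247, -300234/51247] = K·y
y = (KᵀK)⁻¹·Kᵀ·(x' − x̄) = [27, 58]
z = y + H·x̄ = [27, 58] + [-24, -56] = [3, 2]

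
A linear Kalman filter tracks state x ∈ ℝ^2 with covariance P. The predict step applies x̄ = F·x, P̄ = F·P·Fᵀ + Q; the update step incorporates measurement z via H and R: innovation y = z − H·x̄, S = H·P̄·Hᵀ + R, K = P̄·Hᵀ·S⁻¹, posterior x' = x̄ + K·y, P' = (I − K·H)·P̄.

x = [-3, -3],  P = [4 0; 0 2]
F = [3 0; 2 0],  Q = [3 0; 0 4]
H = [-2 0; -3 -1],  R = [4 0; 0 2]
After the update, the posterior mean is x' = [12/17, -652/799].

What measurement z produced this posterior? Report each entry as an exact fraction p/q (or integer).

x̄ = F·x = [-9, -6]
P̄ = F·P·Fᵀ + Q = [39 24; 24 20]
S = H·P̄·Hᵀ + R = [160 282; 282 517]
K = P̄·Hᵀ·S⁻¹ = [-3/17 -3/17; 6/17 -296/799]
x' − x̄ = [165/17, 4142/799] = K·y
y = (KᵀK)⁻¹·Kᵀ·(x' − x̄) = [-21, -34]
z = y + H·x̄ = [-21, -34] + [18, 33] = [-3, -1]

z = [-3, -1]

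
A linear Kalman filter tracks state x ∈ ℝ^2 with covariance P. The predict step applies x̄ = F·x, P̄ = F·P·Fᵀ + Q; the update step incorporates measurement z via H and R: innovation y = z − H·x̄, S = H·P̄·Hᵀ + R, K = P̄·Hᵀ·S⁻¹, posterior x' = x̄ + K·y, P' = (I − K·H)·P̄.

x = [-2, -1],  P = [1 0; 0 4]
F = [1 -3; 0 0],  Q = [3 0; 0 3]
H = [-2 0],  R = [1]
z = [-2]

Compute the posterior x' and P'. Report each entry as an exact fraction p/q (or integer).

x' = [1, 0]
P' = [40/161 0; 0 3]

x̄ = F·x = [1, 0]
P̄ = F·P·Fᵀ + Q = [40 0; 0 3]
y = z − H·x̄ = [0]
S = H·P̄·Hᵀ + R = [161]
K = P̄·Hᵀ·S⁻¹ = [-80/161; 0]
x' = x̄ + K·y = [1, 0]
P' = (I − K·H)·P̄ = [40/161 0; 0 3]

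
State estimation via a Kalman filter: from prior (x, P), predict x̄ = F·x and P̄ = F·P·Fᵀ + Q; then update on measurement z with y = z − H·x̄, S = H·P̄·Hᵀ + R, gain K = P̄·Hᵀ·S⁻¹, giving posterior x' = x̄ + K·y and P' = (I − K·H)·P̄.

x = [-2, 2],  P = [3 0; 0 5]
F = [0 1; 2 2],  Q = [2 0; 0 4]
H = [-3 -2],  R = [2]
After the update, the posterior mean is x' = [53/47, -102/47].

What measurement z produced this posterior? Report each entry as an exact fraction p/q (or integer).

x̄ = F·x = [2, 0]
P̄ = F·P·Fᵀ + Q = [7 10; 10 36]
S = H·P̄·Hᵀ + R = [329]
K = P̄·Hᵀ·S⁻¹ = [-41/329; -102/329]
x' − x̄ = [-41/47, -102/47] = K·y
y = (KᵀK)⁻¹·Kᵀ·(x' − x̄) = [7]
z = y + H·x̄ = [7] + [-6] = [1]

z = [1]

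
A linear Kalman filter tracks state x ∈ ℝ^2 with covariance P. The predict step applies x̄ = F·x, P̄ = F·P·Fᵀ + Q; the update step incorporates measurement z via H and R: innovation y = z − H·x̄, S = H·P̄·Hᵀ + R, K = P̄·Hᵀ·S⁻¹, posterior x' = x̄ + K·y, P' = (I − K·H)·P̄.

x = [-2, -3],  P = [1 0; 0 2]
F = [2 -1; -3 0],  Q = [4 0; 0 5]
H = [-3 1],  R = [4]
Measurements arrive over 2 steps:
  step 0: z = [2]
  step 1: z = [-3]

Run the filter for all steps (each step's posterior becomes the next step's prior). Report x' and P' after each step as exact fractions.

step 0: x' = [3/4, 40/9], P' = [1 2; 2 62/9]
step 1: x' = [-15/32, -377/96], P' = [31/20 217/60; 217/60 231/20]

step 0: x̄ = F·x = [-1, 6]
step 0: P̄ = F·P·Fᵀ + Q = [10 -6; -6 14]
step 0: y = z − H·x̄ = [-7]
step 0: S = H·P̄·Hᵀ + R = [144]
step 0: K = P̄·Hᵀ·S⁻¹ = [-1/4; 2/9]
step 0: x' = x̄ + K·y = [3/4, 40/9]
step 0: P' = (I − K·H)·P̄ = [1 2; 2 62/9]
step 1: x̄ = F·x = [-53/18, -9/4]
step 1: P̄ = F·P·Fᵀ + Q = [62/9 0; 0 14]
step 1: y = z − H·x̄ = [-115/12]
step 1: S = H·P̄·Hᵀ + R = [80]
step 1: K = P̄·Hᵀ·S⁻¹ = [-31/120; 7/40]
step 1: x' = x̄ + K·y = [-15/32, -377/96]
step 1: P' = (I − K·H)·P̄ = [31/20 217/60; 217/60 231/20]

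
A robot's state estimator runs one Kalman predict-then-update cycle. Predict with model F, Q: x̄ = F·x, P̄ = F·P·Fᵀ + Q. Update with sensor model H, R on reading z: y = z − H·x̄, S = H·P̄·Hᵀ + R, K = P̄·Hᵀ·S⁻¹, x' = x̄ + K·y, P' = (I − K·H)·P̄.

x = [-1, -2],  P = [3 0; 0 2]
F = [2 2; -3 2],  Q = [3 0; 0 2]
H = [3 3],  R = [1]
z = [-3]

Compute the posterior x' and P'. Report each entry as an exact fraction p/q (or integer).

x' = [-1464/361, 1097/361]
P' = [6782/361 -6769/361; -6769/361 6796/361]

x̄ = F·x = [-6, -1]
P̄ = F·P·Fᵀ + Q = [23 -10; -10 37]
y = z − H·x̄ = [18]
S = H·P̄·Hᵀ + R = [361]
K = P̄·Hᵀ·S⁻¹ = [39/361; 81/361]
x' = x̄ + K·y = [-1464/361, 1097/361]
P' = (I − K·H)·P̄ = [6782/361 -6769/361; -6769/361 6796/361]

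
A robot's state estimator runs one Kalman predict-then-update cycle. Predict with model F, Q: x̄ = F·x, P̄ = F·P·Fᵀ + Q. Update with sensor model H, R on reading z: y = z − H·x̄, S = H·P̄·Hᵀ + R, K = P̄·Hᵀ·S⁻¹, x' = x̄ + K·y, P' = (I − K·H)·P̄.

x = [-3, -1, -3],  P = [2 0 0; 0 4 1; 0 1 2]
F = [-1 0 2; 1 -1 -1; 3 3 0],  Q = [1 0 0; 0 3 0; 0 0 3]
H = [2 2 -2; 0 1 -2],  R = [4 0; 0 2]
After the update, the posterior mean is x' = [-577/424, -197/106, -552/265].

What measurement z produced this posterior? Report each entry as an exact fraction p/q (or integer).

z = [-2, 2]

x̄ = F·x = [-3, 1, -12]
P̄ = F·P·Fᵀ + Q = [11 -8 0; -8 13 -9; 0 -9 57]
S = H·P̄·Hᵀ + R = [336 292; 292 279]
K = P̄·Hᵀ·S⁻¹ = [401/848 -111/212; -31/212 14/53; -57/530 -87/265]
x' − x̄ = [695/424, -303/106, 2628/265] = K·y
y = (KᵀK)⁻¹·Kᵀ·(x' − x̄) = [-22, -23]
z = y + H·x̄ = [-22, -23] + [20, 25] = [-2, 2]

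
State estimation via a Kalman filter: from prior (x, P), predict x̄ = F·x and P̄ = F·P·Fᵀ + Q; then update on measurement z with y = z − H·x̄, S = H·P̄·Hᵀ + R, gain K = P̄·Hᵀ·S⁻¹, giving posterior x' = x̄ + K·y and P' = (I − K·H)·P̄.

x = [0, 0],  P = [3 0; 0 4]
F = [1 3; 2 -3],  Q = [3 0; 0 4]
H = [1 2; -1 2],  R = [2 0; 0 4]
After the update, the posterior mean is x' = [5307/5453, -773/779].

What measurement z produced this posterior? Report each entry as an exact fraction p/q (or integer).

x̄ = F·x = [0, 0]
P̄ = F·P·Fᵀ + Q = [42 -30; -30 52]
S = H·P̄·Hᵀ + R = [132 166; 166 374]
K = P̄·Hᵀ·S⁻¹ = [2550/5453 -2619/5453; 194/779 193/779]
x' − x̄ = [5307/5453, -773/779] = K·y
y = (KᵀK)⁻¹·Kᵀ·(x' − x̄) = [-1, -3]
z = y + H·x̄ = [-1, -3] + [0, 0] = [-1, -3]

z = [-1, -3]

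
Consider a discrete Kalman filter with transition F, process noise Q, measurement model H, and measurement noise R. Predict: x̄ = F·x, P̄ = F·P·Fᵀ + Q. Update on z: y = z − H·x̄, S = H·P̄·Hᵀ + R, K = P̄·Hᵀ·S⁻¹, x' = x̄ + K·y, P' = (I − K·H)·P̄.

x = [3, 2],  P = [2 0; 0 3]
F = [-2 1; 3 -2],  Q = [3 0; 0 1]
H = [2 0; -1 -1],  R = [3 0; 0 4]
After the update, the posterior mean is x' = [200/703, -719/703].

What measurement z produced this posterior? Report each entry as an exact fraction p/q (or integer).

z = [1, 1]

x̄ = F·x = [-4, 5]
P̄ = F·P·Fᵀ + Q = [14 -18; -18 31]
S = H·P̄·Hᵀ + R = [59 8; 8 13]
K = P̄·Hᵀ·S⁻¹ = [332/703 12/703; -364/703 -479/703]
x' − x̄ = [3012/703, -4234/703] = K·y
y = (KᵀK)⁻¹·Kᵀ·(x' − x̄) = [9, 2]
z = y + H·x̄ = [9, 2] + [-8, -1] = [1, 1]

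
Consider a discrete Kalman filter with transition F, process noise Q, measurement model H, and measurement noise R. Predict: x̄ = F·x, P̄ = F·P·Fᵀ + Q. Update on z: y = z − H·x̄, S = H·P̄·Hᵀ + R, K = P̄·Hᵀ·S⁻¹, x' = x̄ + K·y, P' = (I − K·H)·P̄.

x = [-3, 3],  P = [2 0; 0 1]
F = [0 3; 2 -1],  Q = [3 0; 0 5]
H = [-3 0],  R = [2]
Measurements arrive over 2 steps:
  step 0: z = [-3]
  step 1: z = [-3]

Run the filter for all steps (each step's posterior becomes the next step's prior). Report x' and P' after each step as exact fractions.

step 0: x' = [63/55, -387/55], P' = [12/55 -3/55; -3/55 1459/110]
step 1: x' = [116505/121369, 253935/121369], P' = [26922/121369 -8826/121369; -8826/121369 755668/121369]

step 0: x̄ = F·x = [9, -9]
step 0: P̄ = F·P·Fᵀ + Q = [12 -3; -3 14]
step 0: y = z − H·x̄ = [24]
step 0: S = H·P̄·Hᵀ + R = [110]
step 0: K = P̄·Hᵀ·S⁻¹ = [-18/55; 9/110]
step 0: x' = x̄ + K·y = [63/55, -387/55]
step 0: P' = (I − K·H)·P̄ = [12/55 -3/55; -3/55 1459/110]
step 1: x̄ = F·x = [-1161/55, 513/55]
step 1: P̄ = F·P·Fᵀ + Q = [13461/110 -4413/110; -4413/110 2129/110]
step 1: y = z − H·x̄ = [-3648/55]
step 1: S = H·P̄·Hᵀ + R = [121369/110]
step 1: K = P̄·Hᵀ·S⁻¹ = [-40383/121369; 13239/121369]
step 1: x' = x̄ + K·y = [116505/121369, 253935/121369]
step 1: P' = (I − K·H)·P̄ = [26922/121369 -8826/121369; -8826/121369 755668/121369]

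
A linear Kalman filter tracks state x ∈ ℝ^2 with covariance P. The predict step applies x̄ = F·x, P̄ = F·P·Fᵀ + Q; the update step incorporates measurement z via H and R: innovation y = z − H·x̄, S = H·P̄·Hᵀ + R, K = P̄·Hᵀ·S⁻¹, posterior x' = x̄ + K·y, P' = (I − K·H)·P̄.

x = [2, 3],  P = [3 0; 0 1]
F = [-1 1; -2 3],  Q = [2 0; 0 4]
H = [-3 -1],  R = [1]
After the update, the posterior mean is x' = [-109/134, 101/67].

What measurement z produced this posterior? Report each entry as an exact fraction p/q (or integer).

x̄ = F·x = [1, 5]
P̄ = F·P·Fᵀ + Q = [6 9; 9 25]
S = H·P̄·Hᵀ + R = [134]
K = P̄·Hᵀ·S⁻¹ = [-27/134; -26/67]
x' − x̄ = [-243/134, -234/67] = K·y
y = (KᵀK)⁻¹·Kᵀ·(x' − x̄) = [9]
z = y + H·x̄ = [9] + [-8] = [1]

z = [1]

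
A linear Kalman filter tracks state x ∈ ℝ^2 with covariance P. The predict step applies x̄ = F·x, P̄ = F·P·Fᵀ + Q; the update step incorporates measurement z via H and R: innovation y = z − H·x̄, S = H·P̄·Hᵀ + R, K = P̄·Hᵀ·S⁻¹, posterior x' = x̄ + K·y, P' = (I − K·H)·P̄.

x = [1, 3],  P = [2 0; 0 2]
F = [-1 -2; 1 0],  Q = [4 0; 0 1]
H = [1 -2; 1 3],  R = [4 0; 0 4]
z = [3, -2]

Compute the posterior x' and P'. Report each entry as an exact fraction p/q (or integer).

x̄ = F·x = [-7, 1]
P̄ = F·P·Fᵀ + Q = [14 -2; -2 3]
y = z − H·x̄ = [12, 2]
S = H·P̄·Hᵀ + R = [38 -6; -6 33]
K = P̄·Hᵀ·S⁻¹ = [107/203 206/609; -37/203 109/609]
x' = x̄ + K·y = [1/609, -505/609]
P' = (I − K·H)·P̄ = [1100/609 -92/609; -92/609 176/609]

x' = [1/609, -505/609]
P' = [1100/609 -92/609; -92/609 176/609]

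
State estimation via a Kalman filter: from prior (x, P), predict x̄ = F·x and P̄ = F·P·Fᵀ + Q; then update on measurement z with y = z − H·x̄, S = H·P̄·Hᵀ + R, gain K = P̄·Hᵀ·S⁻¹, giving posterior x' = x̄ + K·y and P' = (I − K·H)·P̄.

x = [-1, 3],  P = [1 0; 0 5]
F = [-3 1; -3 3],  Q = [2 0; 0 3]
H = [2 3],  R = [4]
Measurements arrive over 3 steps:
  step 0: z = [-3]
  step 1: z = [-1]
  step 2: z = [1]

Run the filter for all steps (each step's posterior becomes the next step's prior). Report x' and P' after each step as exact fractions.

step 0: x' = [-90/869, -741/869], P' = [3088/869 -1920/869; -1920/869 1572/869]
step 1: x' = [877987/1552503, -370245/517501], P' = [3133738/1552503 -584436/517501; -584436/517501 544476/517501]
step 2: x' = [23794/60345, 31691/671841], P' = [6216328/3077595 -232040/205173; -232040/205173 12025108/11421297]

step 0: x̄ = F·x = [6, 12]
step 0: P̄ = F·P·Fᵀ + Q = [16 24; 24 57]
step 0: y = z − H·x̄ = [-51]
step 0: S = H·P̄·Hᵀ + R = [869]
step 0: K = P̄·Hᵀ·S⁻¹ = [104/869; 219/869]
step 0: x' = x̄ + K·y = [-90/869, -741/869]
step 0: P' = (I − K·H)·P̄ = [3088/869 -1920/869; -1920/869 1572/869]
step 1: x̄ = F·x = [-471/869, -1953/869]
step 1: P̄ = F·P·Fᵀ + Q = [42622/869 55548/869; 55548/869 79107/869]
step 1: y = z − H·x̄ = [5932/869]
step 1: S = H·P̄·Hᵀ + R = [1552503/869]
step 1: K = P̄·Hᵀ·S⁻¹ = [251888/1552503; 116139/517501]
step 1: x' = x̄ + K·y = [877987/1552503, -370245/517501]
step 1: P' = (I − K·H)·P̄ = [3133738/1552503 -584436/517501; -584436/517501 544476/517501]
step 2: x̄ = F·x = [-1248232/517501, -1988722/517501]
step 2: P̄ = F·P·Fᵀ + Q = [14487308/517501 18047874/517501; 18047874/517501 26373849/517501]
step 2: y = z − H·x̄ = [8980131/517501]
step 2: S = H·P̄·Hᵀ + R = [513958365/517501]
step 2: K = P̄·Hᵀ·S⁻¹ = [497714/3077595; 7681153/34263891]
step 2: x' = x̄ + K·y = [23794/60345, 31691/671841]
step 2: P' = (I − K·H)·P̄ = [6216328/3077595 -232040/205173; -232040/205173 12025108/11421297]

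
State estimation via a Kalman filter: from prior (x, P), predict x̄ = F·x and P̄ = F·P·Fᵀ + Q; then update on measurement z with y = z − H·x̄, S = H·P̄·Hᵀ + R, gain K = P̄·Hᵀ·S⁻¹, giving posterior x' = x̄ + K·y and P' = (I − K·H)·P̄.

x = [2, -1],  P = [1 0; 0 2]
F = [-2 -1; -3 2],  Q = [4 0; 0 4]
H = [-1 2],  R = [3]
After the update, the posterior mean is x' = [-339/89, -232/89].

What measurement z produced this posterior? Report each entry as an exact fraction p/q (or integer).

x̄ = F·x = [-3, -8]
P̄ = F·P·Fᵀ + Q = [10 2; 2 21]
S = H·P̄·Hᵀ + R = [89]
K = P̄·Hᵀ·S⁻¹ = [-6/89; 40/89]
x' − x̄ = [-72/89, 480/89] = K·y
y = (KᵀK)⁻¹·Kᵀ·(x' − x̄) = [12]
z = y + H·x̄ = [12] + [-13] = [-1]

z = [-1]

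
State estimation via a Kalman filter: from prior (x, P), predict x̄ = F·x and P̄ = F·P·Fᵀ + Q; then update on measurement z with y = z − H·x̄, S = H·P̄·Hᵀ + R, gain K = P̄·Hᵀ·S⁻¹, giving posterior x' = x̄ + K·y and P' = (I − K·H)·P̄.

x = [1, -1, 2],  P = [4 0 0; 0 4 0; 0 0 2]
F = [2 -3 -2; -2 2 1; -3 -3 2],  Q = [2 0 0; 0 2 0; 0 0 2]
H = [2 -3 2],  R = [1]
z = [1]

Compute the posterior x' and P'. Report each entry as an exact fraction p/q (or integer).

x' = [-283/157, -2/471, 1084/471]
P' = [1990/157 -4180/471 -12196/471; -4180/471 15524/1413 35732/1413; -12196/471 35732/1413 90266/1413]

x̄ = F·x = [1, -2, 4]
P̄ = F·P·Fᵀ + Q = [62 -44 4; -44 36 4; 4 4 82]
y = z − H·x̄ = [-15]
S = H·P̄·Hᵀ + R = [1413]
K = P̄·Hᵀ·S⁻¹ = [88/471; -188/1413; 160/1413]
x' = x̄ + K·y = [-283/157, -2/471, 1084/471]
P' = (I − K·H)·P̄ = [1990/157 -4180/471 -12196/471; -4180/471 15524/1413 35732/1413; -12196/471 35732/1413 90266/1413]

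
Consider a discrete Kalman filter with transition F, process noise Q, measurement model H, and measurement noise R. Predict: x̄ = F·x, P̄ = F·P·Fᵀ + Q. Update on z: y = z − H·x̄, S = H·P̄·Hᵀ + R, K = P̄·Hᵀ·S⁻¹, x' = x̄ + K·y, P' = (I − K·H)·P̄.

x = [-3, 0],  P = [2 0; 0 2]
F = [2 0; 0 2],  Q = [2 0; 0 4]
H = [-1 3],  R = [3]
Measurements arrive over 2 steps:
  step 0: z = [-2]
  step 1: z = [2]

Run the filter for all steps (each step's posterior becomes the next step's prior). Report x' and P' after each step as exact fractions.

step 0: x̄ = F·x = [-6, 0]
step 0: P̄ = F·P·Fᵀ + Q = [10 0; 0 12]
step 0: y = z − H·x̄ = [-8]
step 0: S = H·P̄·Hᵀ + R = [121]
step 0: K = P̄·Hᵀ·S⁻¹ = [-10/121; 36/121]
step 0: x' = x̄ + K·y = [-646/121, -288/121]
step 0: P' = (I − K·H)·P̄ = [1110/121 360/121; 360/121 156/121]
step 1: x̄ = F·x = [-1292/121, -576/121]
step 1: P̄ = F·P·Fᵀ + Q = [4682/121 1440/121; 1440/121 1108/121]
step 1: y = z − H·x̄ = [678/121]
step 1: S = H·P̄·Hᵀ + R = [6377/121]
step 1: K = P̄·Hᵀ·S⁻¹ = [-362/6377; 1884/6377]
step 1: x' = x̄ + K·y = [-70120/6377, -19800/6377]
step 1: P' = (I − K·H)·P̄ = [245670/6377 81528/6377; 81528/6377 29060/6377]

step 0: x' = [-646/121, -288/121], P' = [1110/121 360/121; 360/121 156/121]
step 1: x' = [-70120/6377, -19800/6377], P' = [245670/6377 81528/6377; 81528/6377 29060/6377]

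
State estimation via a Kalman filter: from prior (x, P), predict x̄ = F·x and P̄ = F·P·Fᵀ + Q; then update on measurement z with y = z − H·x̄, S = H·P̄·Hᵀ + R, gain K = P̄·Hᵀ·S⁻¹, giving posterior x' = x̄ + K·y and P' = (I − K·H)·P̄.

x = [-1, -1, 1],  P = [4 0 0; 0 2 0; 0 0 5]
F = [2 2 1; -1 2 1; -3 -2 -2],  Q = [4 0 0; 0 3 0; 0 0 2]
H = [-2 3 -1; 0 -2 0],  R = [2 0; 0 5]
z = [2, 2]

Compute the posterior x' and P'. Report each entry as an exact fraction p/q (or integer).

x̄ = F·x = [-3, 0, 3]
P̄ = F·P·Fᵀ + Q = [33 5 -42; 5 20 -6; -42 -6 66]
y = z − H·x̄ = [-1, 2]
S = H·P̄·Hᵀ + R = [188 -112; -112 85]
K = P̄·Hᵀ·S⁻¹ = [-1885/3436 -722/859; 70/859 -312/859; 336/859 564/859]
x' = x̄ + K·y = [-14199/3436, -694/859, 3369/859]
P' = (I − K·H)·P̄ = [67543/3436 1805/859 -27414/859; 1805/859 780/859 -1410/859; -27414/859 -1410/859 49926/859]

x' = [-14199/3436, -694/859, 3369/859]
P' = [67543/3436 1805/859 -27414/859; 1805/859 780/859 -1410/859; -27414/859 -1410/859 49926/859]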